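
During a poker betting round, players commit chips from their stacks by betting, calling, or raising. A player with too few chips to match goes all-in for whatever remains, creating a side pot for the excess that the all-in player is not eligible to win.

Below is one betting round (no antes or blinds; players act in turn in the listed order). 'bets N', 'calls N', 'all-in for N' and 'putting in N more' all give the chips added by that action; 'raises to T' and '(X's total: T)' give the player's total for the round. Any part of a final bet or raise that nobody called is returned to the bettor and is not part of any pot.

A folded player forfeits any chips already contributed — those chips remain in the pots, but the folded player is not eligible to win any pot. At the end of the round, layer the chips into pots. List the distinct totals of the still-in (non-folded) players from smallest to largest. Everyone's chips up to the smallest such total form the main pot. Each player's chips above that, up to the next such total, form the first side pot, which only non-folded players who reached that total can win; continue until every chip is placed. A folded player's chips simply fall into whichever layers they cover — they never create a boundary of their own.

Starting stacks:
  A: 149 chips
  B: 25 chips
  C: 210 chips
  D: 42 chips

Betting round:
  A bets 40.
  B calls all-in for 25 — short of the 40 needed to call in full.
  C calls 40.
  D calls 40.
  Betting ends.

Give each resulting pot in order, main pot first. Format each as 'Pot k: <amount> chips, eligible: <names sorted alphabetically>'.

Contributions: A=40, B=25, C=40, D=40
Pot levels (distinct totals of non-folded players): 25, 40
Layer 1-25: 25 each from A, B, C, D = 25*4 = 100 chips; eligible A, B, C, D
Layer 26-40: 15 each from A, C, D = 15*3 = 45 chips; eligible A, C, D

Pot 1: 100 chips, eligible: A, B, C, D
Pot 2: 45 chips, eligible: A, C, D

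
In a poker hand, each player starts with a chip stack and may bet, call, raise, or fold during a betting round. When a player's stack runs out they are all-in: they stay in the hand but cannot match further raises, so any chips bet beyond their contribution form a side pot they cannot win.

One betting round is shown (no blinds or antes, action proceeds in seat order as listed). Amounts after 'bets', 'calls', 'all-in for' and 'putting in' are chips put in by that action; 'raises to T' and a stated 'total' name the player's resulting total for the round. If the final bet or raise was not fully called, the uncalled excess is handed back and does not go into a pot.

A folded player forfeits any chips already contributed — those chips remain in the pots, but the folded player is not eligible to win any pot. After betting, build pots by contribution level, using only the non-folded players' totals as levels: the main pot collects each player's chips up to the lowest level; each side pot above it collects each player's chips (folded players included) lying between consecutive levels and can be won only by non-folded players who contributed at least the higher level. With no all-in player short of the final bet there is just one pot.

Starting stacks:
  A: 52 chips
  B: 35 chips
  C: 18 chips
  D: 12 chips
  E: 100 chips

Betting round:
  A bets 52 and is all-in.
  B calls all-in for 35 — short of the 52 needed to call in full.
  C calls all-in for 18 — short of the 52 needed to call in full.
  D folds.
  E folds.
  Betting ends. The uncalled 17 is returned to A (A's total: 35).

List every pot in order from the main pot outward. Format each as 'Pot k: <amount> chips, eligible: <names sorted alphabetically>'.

Contributions (after 17 returned to A): A=35, B=35, C=18
Folded: D, E
Pot levels (distinct totals of non-folded players): 18, 35
Layer 1-18: 18 each from A, B, C = 18*3 = 54 chips; eligible A, B, C
Layer 19-35: 17 each from A, B = 17*2 = 34 chips; eligible A, B

Pot 1: 54 chips, eligible: A, B, C
Pot 2: 34 chips, eligible: A, B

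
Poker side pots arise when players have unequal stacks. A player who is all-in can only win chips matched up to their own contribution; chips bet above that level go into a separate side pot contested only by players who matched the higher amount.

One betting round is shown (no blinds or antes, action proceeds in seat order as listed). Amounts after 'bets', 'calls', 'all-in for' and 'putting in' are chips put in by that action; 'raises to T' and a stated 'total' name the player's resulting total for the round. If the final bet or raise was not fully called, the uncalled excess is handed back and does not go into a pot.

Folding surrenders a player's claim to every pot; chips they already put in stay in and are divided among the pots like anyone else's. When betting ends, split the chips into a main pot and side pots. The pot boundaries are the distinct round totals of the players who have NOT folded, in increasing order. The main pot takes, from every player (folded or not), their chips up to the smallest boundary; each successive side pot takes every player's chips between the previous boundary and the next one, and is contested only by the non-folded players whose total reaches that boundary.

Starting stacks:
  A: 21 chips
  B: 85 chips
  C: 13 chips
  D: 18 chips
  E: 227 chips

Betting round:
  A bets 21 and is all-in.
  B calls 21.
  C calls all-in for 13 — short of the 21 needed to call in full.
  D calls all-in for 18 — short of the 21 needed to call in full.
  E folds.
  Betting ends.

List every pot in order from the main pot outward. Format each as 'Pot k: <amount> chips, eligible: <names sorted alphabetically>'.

Pot 1: 52 chips, eligible: A, B, C, D
Pot 2: 15 chips, eligible: A, B, D
Pot 3: 6 chips, eligible: A, B

Derivation:
Contributions: A=21, B=21, C=13, D=18
Folded: E
Pot levels (distinct totals of non-folded players): 13, 18, 21
Layer 1-13: 13 each from A, B, C, D = 13*4 = 52 chips; eligible A, B, C, D
Layer 14-18: 5 each from A, B, D = 5*3 = 15 chips; eligible A, B, D
Layer 19-21: 3 each from A, B = 3*2 = 6 chips; eligible A, B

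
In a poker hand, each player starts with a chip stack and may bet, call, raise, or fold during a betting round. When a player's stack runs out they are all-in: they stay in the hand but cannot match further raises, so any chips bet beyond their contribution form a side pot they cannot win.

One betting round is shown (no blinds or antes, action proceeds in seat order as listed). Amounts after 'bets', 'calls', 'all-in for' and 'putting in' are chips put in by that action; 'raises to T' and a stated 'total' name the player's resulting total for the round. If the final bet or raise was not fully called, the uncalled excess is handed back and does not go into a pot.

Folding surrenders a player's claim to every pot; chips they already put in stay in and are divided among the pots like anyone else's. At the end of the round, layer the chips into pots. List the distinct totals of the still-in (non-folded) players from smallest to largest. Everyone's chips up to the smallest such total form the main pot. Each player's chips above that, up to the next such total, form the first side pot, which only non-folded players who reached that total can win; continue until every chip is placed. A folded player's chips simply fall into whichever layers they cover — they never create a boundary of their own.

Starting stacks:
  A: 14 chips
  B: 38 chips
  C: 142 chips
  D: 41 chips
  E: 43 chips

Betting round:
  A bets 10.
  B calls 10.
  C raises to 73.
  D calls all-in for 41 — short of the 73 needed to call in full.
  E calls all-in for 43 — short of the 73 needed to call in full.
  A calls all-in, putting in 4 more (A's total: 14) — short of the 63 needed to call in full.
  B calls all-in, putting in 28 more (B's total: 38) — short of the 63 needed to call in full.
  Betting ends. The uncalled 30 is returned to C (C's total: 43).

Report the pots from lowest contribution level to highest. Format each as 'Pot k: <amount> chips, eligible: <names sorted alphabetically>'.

Contributions (after 30 returned to C): A=14, B=38, C=43, D=41, E=43
Pot levels (distinct totals of non-folded players): 14, 38, 41, 43
Layer 1-14: 14 each from A, B, C, D, E = 14*5 = 70 chips; eligible A, B, C, D, E
Layer 15-38: 24 each from B, C, D, E = 24*4 = 96 chips; eligible B, C, D, E
Layer 39-41: 3 each from C, D, E = 3*3 = 9 chips; eligible C, D, E
Layer 42-43: 2 each from C, E = 2*2 = 4 chips; eligible C, E

Pot 1: 70 chips, eligible: A, B, C, D, E
Pot 2: 96 chips, eligible: B, C, D, E
Pot 3: 9 chips, eligible: C, D, E
Pot 4: 4 chips, eligible: C, E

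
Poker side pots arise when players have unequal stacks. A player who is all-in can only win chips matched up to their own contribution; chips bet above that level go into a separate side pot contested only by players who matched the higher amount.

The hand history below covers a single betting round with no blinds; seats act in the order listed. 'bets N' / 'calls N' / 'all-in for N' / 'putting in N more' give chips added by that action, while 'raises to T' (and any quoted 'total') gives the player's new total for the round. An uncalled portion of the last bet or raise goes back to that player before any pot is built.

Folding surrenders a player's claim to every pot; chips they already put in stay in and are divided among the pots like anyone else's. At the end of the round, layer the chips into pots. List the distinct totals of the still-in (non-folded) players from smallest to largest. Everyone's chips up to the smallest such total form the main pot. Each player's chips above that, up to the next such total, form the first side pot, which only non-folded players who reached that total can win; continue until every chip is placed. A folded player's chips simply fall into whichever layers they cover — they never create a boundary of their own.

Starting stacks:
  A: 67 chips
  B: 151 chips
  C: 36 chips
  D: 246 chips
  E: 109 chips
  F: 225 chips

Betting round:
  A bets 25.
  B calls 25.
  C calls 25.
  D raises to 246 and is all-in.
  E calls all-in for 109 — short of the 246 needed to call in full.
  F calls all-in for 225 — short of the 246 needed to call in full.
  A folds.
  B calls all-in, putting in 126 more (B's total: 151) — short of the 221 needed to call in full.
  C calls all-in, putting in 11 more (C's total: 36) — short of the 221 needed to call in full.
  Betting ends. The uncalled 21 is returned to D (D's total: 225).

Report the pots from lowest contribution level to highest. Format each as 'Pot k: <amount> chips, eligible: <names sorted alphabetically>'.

Pot 1: 205 chips, eligible: B, C, D, E, F
Pot 2: 292 chips, eligible: B, D, E, F
Pot 3: 126 chips, eligible: B, D, F
Pot 4: 148 chips, eligible: D, F

Derivation:
Contributions (after 21 returned to D): A=25, B=151, C=36, D=225, E=109, F=225
Folded: A
Pot levels (distinct totals of non-folded players): 36, 109, 151, 225
Layer 1-36: A 25 + B 36 + C 36 + D 36 + E 36 + F 36 = 205 chips; eligible B, C, D, E, F
Layer 37-109: 73 each from B, D, E, F = 73*4 = 292 chips; eligible B, D, E, F
Layer 110-151: 42 each from B, D, F = 42*3 = 126 chips; eligible B, D, F
Layer 152-225: 74 each from D, F = 74*2 = 148 chips; eligible D, F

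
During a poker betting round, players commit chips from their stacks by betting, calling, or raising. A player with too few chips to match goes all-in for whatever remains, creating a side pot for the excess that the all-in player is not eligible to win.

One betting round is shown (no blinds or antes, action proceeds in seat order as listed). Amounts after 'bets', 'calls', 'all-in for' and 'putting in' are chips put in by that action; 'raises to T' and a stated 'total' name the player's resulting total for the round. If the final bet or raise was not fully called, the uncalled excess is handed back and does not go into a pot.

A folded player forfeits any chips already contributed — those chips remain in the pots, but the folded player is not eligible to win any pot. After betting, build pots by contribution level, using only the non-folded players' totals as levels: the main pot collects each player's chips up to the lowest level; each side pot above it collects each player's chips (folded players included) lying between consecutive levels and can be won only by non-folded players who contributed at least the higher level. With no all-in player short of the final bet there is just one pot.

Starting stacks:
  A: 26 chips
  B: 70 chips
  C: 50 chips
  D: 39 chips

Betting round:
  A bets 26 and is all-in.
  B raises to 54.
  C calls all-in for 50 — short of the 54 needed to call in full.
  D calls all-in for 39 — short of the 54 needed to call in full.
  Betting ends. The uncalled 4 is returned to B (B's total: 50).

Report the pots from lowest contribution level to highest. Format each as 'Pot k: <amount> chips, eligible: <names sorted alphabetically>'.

Pot 1: 104 chips, eligible: A, B, C, D
Pot 2: 39 chips, eligible: B, C, D
Pot 3: 22 chips, eligible: B, C

Derivation:
Contributions (after 4 returned to B): A=26, B=50, C=50, D=39
Pot levels (distinct totals of non-folded players): 26, 39, 50
Layer 1-26: 26 each from A, B, C, D = 26*4 = 104 chips; eligible A, B, C, D
Layer 27-39: 13 each from B, C, D = 13*3 = 39 chips; eligible B, C, D
Layer 40-50: 11 each from B, C = 11*2 = 22 chips; eligible B, C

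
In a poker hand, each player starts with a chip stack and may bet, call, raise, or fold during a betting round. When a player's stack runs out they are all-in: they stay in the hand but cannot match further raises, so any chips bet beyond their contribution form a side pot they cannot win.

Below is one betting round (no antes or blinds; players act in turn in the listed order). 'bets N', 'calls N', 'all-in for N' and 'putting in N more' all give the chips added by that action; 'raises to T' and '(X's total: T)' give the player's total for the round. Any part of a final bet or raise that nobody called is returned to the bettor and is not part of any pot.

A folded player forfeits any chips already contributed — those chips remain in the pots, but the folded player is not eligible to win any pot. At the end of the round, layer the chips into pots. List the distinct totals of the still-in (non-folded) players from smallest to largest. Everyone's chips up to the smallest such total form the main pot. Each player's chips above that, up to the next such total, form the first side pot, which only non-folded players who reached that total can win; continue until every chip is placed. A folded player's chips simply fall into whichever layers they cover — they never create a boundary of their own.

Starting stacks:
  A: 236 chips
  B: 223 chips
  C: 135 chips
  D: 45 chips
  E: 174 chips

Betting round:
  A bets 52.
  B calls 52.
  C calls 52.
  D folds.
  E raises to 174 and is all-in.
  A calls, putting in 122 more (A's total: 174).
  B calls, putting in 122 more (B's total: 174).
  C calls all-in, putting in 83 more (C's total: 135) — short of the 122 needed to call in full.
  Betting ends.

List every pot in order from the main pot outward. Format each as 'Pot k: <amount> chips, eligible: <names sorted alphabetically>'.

Pot 1: 540 chips, eligible: A, B, C, E
Pot 2: 117 chips, eligible: A, B, E

Derivation:
Contributions: A=174, B=174, C=135, E=174
Folded: D
Pot levels (distinct totals of non-folded players): 135, 174
Layer 1-135: 135 each from A, B, C, E = 135*4 = 540 chips; eligible A, B, C, E
Layer 136-174: 39 each from A, B, E = 39*3 = 117 chips; eligible A, B, E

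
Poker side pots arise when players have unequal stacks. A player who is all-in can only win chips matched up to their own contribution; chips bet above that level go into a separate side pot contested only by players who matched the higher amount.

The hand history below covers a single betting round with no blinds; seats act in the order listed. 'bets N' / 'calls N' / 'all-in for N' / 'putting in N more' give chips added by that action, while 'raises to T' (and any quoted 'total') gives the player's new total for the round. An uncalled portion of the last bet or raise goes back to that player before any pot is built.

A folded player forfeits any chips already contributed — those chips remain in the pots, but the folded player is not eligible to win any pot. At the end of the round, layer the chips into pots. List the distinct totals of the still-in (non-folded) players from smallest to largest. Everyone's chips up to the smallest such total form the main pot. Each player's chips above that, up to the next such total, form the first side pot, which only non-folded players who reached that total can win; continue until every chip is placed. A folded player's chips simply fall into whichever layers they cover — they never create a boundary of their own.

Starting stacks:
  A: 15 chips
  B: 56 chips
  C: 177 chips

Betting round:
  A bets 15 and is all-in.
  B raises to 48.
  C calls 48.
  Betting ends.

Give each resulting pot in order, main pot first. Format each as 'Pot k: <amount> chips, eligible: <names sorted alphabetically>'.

Pot 1: 45 chips, eligible: A, B, C
Pot 2: 66 chips, eligible: B, C

Derivation:
Contributions: A=15, B=48, C=48
Pot levels (distinct totals of non-folded players): 15, 48
Layer 1-15: 15 each from A, B, C = 15*3 = 45 chips; eligible A, B, C
Layer 16-48: 33 each from B, C = 33*2 = 66 chips; eligible B, C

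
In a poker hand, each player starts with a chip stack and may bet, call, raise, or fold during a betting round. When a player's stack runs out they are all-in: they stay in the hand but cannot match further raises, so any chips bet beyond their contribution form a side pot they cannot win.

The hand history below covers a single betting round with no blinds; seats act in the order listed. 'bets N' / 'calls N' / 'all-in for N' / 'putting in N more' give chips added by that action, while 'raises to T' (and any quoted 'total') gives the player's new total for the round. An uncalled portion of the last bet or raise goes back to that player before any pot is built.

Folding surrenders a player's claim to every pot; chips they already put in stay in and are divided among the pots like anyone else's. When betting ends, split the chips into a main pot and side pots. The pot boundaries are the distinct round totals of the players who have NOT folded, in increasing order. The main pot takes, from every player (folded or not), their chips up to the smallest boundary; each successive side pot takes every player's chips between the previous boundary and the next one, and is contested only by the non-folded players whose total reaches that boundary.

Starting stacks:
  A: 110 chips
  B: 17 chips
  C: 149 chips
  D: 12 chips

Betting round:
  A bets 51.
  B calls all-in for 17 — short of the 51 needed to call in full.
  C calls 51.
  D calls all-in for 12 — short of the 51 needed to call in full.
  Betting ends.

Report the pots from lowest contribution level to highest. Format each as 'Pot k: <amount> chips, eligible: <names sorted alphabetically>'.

Pot 1: 48 chips, eligible: A, B, C, D
Pot 2: 15 chips, eligible: A, B, C
Pot 3: 68 chips, eligible: A, C

Derivation:
Contributions: A=51, B=17, C=51, D=12
Pot levels (distinct totals of non-folded players): 12, 17, 51
Layer 1-12: 12 each from A, B, C, D = 12*4 = 48 chips; eligible A, B, C, D
Layer 13-17: 5 each from A, B, C = 5*3 = 15 chips; eligible A, B, C
Layer 18-51: 34 each from A, C = 34*2 = 68 chips; eligible A, C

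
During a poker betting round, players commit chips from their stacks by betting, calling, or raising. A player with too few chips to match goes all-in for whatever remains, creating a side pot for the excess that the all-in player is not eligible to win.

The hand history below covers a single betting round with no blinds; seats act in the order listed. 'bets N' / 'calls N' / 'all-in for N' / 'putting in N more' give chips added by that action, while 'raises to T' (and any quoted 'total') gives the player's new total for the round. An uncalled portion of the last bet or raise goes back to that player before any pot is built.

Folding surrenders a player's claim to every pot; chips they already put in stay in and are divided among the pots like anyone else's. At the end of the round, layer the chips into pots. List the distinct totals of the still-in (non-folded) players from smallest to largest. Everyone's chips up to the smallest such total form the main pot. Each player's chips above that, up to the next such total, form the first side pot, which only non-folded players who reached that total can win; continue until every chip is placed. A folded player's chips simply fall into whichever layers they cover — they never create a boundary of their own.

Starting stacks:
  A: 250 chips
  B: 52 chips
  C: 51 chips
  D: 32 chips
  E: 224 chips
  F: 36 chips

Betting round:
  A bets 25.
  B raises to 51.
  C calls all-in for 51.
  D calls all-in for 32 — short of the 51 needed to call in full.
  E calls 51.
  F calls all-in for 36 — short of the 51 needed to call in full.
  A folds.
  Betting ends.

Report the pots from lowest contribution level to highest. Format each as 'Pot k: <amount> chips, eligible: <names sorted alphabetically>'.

Pot 1: 185 chips, eligible: B, C, D, E, F
Pot 2: 16 chips, eligible: B, C, E, F
Pot 3: 45 chips, eligible: B, C, E

Derivation:
Contributions: A=25, B=51, C=51, D=32, E=51, F=36
Folded: A
Pot levels (distinct totals of non-folded players): 32, 36, 51
Layer 1-32: A 25 + B 32 + C 32 + D 32 + E 32 + F 32 = 185 chips; eligible B, C, D, E, F
Layer 33-36: 4 each from B, C, E, F = 4*4 = 16 chips; eligible B, C, E, F
Layer 37-51: 15 each from B, C, E = 15*3 = 45 chips; eligible B, C, E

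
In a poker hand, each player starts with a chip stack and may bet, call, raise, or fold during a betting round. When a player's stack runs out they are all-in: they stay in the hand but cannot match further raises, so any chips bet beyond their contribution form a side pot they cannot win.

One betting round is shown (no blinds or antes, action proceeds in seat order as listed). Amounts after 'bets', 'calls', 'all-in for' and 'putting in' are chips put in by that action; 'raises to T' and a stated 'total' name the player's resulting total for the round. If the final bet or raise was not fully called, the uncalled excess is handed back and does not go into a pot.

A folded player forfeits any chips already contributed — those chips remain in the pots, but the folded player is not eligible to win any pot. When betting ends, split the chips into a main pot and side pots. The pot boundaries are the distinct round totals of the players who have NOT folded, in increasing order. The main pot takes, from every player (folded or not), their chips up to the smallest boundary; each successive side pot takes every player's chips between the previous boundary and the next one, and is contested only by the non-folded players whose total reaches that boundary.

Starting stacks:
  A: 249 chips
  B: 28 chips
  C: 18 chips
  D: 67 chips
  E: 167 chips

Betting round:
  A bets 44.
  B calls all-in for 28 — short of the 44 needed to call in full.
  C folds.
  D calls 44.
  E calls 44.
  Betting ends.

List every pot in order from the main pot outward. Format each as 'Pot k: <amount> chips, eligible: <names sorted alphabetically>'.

Pot 1: 112 chips, eligible: A, B, D, E
Pot 2: 48 chips, eligible: A, D, E

Derivation:
Contributions: A=44, B=28, D=44, E=44
Folded: C
Pot levels (distinct totals of non-folded players): 28, 44
Layer 1-28: 28 each from A, B, D, E = 28*4 = 112 chips; eligible A, B, D, E
Layer 29-44: 16 each from A, D, E = 16*3 = 48 chips; eligible A, D, E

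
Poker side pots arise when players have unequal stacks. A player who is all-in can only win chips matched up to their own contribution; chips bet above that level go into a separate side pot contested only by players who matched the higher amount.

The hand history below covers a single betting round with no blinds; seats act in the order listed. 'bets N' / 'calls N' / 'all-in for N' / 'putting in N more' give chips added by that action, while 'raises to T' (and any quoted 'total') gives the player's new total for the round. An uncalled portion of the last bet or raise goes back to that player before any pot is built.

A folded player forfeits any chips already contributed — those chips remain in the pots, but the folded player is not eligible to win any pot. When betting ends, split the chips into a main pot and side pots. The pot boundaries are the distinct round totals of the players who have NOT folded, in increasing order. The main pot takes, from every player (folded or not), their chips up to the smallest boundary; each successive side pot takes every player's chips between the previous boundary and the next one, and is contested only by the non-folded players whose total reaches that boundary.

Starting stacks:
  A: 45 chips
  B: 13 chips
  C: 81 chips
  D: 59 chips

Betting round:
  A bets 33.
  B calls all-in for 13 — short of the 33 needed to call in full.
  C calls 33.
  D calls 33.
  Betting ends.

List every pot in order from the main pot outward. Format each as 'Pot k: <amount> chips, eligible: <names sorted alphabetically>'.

Pot 1: 52 chips, eligible: A, B, C, D
Pot 2: 60 chips, eligible: A, C, D

Derivation:
Contributions: A=33, B=13, C=33, D=33
Pot levels (distinct totals of non-folded players): 13, 33
Layer 1-13: 13 each from A, B, C, D = 13*4 = 52 chips; eligible A, B, C, D
Layer 14-33: 20 each from A, C, D = 20*3 = 60 chips; eligible A, C, D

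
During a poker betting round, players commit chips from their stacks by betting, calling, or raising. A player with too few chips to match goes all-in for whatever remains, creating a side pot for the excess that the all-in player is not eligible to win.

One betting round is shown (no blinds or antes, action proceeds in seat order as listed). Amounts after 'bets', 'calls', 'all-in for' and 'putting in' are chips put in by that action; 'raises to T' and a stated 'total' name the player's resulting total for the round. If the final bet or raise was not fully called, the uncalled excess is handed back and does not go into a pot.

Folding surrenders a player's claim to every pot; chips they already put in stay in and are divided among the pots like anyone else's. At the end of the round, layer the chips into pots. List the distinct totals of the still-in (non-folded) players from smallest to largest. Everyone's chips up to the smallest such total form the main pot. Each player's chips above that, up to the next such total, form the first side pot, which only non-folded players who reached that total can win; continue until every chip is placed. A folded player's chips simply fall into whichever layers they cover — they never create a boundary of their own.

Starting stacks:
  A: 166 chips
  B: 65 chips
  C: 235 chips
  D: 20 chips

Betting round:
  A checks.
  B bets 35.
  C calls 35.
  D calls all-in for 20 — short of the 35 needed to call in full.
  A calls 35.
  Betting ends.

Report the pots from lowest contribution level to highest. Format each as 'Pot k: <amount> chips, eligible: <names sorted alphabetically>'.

Pot 1: 80 chips, eligible: A, B, C, D
Pot 2: 45 chips, eligible: A, B, C

Derivation:
Contributions: A=35, B=35, C=35, D=20
Pot levels (distinct totals of non-folded players): 20, 35
Layer 1-20: 20 each from A, B, C, D = 20*4 = 80 chips; eligible A, B, C, D
Layer 21-35: 15 each from A, B, C = 15*3 = 45 chips; eligible A, B, C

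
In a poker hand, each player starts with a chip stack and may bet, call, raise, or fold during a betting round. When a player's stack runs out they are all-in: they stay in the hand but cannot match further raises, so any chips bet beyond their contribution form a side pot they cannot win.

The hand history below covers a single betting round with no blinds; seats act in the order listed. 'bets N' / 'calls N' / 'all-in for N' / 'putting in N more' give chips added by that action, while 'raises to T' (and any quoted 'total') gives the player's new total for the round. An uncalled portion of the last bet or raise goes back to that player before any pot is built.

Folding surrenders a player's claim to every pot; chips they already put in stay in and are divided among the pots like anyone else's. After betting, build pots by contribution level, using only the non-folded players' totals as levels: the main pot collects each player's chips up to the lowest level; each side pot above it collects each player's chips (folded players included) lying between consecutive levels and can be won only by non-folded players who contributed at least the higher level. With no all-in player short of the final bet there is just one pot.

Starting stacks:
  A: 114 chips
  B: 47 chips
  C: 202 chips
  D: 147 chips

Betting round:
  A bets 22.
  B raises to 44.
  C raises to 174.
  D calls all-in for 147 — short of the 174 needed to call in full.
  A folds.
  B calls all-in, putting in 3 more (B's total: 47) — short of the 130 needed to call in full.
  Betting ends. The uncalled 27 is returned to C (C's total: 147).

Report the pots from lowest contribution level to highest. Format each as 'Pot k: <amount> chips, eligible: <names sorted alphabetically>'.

Contributions (after 27 returned to C): A=22, B=47, C=147, D=147
Folded: A
Pot levels (distinct totals of non-folded players): 47, 147
Layer 1-47: A 22 + B 47 + C 47 + D 47 = 163 chips; eligible B, C, D
Layer 48-147: 100 each from C, D = 100*2 = 200 chips; eligible C, D

Pot 1: 163 chips, eligible: B, C, D
Pot 2: 200 chips, eligible: C, D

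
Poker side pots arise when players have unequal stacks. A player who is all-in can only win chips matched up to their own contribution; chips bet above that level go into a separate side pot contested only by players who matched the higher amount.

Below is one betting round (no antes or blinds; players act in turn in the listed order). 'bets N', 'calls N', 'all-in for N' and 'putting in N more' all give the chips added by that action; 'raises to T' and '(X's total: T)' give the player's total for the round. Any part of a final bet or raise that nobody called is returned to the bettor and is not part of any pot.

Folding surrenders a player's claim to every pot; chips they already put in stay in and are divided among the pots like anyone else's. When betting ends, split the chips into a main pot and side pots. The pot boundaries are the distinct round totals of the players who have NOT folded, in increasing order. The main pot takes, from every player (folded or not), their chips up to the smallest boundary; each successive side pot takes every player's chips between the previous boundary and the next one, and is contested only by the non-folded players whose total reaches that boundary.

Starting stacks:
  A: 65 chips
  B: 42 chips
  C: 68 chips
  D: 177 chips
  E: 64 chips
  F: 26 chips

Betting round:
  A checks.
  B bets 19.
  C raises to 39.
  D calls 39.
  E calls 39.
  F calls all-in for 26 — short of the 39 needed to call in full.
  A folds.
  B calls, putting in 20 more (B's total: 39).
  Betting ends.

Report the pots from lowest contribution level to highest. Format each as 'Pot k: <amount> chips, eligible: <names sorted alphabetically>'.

Pot 1: 130 chips, eligible: B, C, D, E, F
Pot 2: 52 chips, eligible: B, C, D, E

Derivation:
Contributions: B=39, C=39, D=39, E=39, F=26
Folded: A
Pot levels (distinct totals of non-folded players): 26, 39
Layer 1-26: 26 each from B, C, D, E, F = 26*5 = 130 chips; eligible B, C, D, E, F
Layer 27-39: 13 each from B, C, D, E = 13*4 = 52 chips; eligible B, C, D, E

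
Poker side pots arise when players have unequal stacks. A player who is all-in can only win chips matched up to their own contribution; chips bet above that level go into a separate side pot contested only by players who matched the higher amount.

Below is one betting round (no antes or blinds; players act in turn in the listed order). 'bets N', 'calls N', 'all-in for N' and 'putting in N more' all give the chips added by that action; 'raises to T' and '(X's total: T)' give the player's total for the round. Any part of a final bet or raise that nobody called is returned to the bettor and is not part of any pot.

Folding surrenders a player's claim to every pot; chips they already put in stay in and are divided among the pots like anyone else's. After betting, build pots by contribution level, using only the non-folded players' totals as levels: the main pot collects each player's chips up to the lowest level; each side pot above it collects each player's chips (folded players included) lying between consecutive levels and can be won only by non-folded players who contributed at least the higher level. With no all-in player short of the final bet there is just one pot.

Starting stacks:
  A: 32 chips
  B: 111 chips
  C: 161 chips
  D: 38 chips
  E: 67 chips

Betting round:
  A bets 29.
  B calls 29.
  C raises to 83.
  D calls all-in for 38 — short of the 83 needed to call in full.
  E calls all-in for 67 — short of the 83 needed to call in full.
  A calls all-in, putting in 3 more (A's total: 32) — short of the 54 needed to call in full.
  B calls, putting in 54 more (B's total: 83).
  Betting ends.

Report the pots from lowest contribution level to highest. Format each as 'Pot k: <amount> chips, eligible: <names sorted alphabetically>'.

Contributions: A=32, B=83, C=83, D=38, E=67
Pot levels (distinct totals of non-folded players): 32, 38, 67, 83
Layer 1-32: 32 each from A, B, C, D, E = 32*5 = 160 chips; eligible A, B, C, D, E
Layer 33-38: 6 each from B, C, D, E = 6*4 = 24 chips; eligible B, C, D, E
Layer 39-67: 29 each from B, C, E = 29*3 = 87 chips; eligible B, C, E
Layer 68-83: 16 each from B, C = 16*2 = 32 chips; eligible B, C

Pot 1: 160 chips, eligible: A, B, C, D, E
Pot 2: 24 chips, eligible: B, C, D, E
Pot 3: 87 chips, eligible: B, C, E
Pot 4: 32 chips, eligible: B, C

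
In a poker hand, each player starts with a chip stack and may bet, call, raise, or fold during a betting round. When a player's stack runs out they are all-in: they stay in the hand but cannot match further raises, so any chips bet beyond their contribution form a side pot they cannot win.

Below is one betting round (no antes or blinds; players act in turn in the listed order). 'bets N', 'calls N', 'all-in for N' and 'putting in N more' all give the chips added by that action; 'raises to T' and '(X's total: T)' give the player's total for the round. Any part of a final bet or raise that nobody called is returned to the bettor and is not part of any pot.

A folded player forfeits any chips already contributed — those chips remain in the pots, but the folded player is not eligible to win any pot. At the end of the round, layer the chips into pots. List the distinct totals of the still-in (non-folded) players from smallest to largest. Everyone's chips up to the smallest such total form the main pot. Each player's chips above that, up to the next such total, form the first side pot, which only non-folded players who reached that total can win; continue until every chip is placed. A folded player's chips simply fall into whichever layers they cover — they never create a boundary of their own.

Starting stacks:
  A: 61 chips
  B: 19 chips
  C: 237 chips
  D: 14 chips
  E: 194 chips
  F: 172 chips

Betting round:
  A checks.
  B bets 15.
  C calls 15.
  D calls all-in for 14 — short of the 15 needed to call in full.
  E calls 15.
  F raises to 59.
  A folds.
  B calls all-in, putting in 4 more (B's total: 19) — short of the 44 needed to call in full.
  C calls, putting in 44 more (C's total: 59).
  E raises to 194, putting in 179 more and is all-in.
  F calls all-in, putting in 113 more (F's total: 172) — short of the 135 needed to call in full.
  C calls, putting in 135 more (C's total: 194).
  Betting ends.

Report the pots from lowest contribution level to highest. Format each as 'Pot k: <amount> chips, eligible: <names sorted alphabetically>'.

Contributions: B=19, C=194, D=14, E=194, F=172
Folded: A
Pot levels (distinct totals of non-folded players): 14, 19, 172, 194
Layer 1-14: 14 each from B, C, D, E, F = 14*5 = 70 chips; eligible B, C, D, E, F
Layer 15-19: 5 each from B, C, E, F = 5*4 = 20 chips; eligible B, C, E, F
Layer 20-172: 153 each from C, E, F = 153*3 = 459 chips; eligible C, E, F
Layer 173-194: 22 each from C, E = 22*2 = 44 chips; eligible C, E

Pot 1: 70 chips, eligible: B, C, D, E, F
Pot 2: 20 chips, eligible: B, C, E, F
Pot 3: 459 chips, eligible: C, E, F
Pot 4: 44 chips, eligible: C, E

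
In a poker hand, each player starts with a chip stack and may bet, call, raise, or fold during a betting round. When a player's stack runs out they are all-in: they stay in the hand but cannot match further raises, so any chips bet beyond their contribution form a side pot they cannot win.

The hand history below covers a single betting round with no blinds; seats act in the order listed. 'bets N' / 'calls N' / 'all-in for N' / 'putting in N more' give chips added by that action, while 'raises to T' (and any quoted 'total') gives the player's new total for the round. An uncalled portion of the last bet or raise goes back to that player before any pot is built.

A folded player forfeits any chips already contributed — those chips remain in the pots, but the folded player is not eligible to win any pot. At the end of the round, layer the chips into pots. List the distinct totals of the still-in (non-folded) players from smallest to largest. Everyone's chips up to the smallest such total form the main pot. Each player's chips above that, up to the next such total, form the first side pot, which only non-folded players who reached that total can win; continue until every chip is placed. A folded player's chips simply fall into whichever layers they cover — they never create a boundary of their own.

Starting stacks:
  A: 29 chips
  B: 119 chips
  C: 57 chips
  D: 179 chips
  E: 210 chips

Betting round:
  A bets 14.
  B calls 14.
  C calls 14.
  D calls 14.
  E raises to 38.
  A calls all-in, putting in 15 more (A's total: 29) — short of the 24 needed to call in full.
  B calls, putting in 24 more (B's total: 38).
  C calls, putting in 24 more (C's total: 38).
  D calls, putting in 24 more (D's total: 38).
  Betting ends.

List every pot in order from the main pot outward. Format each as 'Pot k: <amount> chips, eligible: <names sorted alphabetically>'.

Pot 1: 145 chips, eligible: A, B, C, D, E
Pot 2: 36 chips, eligible: B, C, D, E

Derivation:
Contributions: A=29, B=38, C=38, D=38, E=38
Pot levels (distinct totals of non-folded players): 29, 38
Layer 1-29: 29 each from A, B, C, D, E = 29*5 = 145 chips; eligible A, B, C, D, E
Layer 30-38: 9 each from B, C, D, E = 9*4 = 36 chips; eligible B, C, D, E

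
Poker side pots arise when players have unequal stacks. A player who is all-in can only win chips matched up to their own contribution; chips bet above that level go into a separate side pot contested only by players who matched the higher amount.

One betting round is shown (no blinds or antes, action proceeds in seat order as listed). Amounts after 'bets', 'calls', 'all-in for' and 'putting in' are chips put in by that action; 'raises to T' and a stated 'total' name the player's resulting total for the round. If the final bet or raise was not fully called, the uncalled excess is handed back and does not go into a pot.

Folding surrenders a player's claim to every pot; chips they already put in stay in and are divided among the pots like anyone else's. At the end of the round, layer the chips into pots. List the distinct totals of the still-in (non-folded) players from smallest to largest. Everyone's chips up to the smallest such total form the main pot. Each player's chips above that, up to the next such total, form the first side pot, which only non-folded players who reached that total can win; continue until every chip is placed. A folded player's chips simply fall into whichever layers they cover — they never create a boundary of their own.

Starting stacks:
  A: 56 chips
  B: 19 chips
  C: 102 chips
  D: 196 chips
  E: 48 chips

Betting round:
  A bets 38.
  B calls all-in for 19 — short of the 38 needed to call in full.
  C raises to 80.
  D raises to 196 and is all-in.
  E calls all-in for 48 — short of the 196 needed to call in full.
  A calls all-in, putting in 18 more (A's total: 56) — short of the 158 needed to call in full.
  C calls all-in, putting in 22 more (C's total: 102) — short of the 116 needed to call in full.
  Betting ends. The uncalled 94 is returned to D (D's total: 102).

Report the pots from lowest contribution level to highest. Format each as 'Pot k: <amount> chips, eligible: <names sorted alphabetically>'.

Contributions (after 94 returned to D): A=56, B=19, C=102, D=102, E=48
Pot levels (distinct totals of non-folded players): 19, 48, 56, 102
Layer 1-19: 19 each from A, B, C, D, E = 19*5 = 95 chips; eligible A, B, C, D, E
Layer 20-48: 29 each from A, C, D, E = 29*4 = 116 chips; eligible A, C, D, E
Layer 49-56: 8 each from A, C, D = 8*3 = 24 chips; eligible A, C, D
Layer 57-102: 46 each from C, D = 46*2 = 92 chips; eligible C, D

Pot 1: 95 chips, eligible: A, B, C, D, E
Pot 2: 116 chips, eligible: A, C, D, E
Pot 3: 24 chips, eligible: A, C, D
Pot 4: 92 chips, eligible: C, D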